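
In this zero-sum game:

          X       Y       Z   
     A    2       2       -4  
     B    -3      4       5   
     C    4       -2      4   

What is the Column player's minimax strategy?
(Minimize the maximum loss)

Column should play X or Y (all achieve the minimum), value = 4

Work:
Column player minimizes Row's maximum payoff:
Column X: max payoff to Row = 4
Column Y: max payoff to Row = 4
Column Z: max payoff to Row = 5
Minimum is 4, achieved by columns X, Y (tied).
Each of X or Y is a minimax strategy.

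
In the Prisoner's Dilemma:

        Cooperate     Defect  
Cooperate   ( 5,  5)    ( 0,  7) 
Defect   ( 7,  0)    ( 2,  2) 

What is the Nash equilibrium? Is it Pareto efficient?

(Defect, Defect) is NE; not Pareto efficient

Work:
Defect dominates Cooperate for both players:
If P2 cooperates: Defect (7) > Cooperate (5)
If P2 defects: Defect (2) > Cooperate (0)
NE: (Defect, Defect) with payoff (2, 2)
But (Cooperate, Cooperate) = (5, 5) Pareto dominates (2, 2)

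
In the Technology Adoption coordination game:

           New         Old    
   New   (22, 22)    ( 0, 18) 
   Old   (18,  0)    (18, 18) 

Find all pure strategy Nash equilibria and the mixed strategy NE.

Pure NE: (New, New) and (Old, Old); Mixed NE: p = 0.8182, q = 0.8182

Work:
Check pure NE:
(New, New): (22, 22) - no unilateral deviation beneficial
(Old, Old): (18, 18) - no unilateral deviation beneficial
Mixed NE: P1 plays New with p = 0.8182, P2 plays New with q = 0.8182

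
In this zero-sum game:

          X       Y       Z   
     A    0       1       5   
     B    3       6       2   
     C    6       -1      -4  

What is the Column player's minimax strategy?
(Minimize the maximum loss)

Column should play Z, value = 5

Work:
Column player minimizes Row's maximum payoff:
Column X: max payoff to Row = 6
Column Y: max payoff to Row = 6
Column Z: max payoff to Row = 5
Minimum is 5, achieved by column Z.
Minimax strategy: Z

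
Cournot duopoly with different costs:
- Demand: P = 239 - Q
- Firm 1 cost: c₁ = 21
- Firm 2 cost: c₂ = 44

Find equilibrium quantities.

q₁* = 80.33, q₂* = 57.33

Work:
Reaction: q₁ = (239 - 21 - q₂)/2
Reaction: q₂ = (239 - 44 - q₁)/2
Solve simultaneously:
q₁* = (239 - 2×21 + 44)/3 = 80.33
q₂* = (239 - 2×44 + 21)/3 = 57.33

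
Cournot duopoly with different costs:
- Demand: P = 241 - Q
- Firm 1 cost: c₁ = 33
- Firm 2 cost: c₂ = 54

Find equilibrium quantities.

q₁* = 76.33, q₂* = 55.33

Work:
Reaction: q₁ = (241 - 33 - q₂)/2
Reaction: q₂ = (241 - 54 - q₁)/2
Solve simultaneously:
q₁* = (241 - 2×33 + 54)/3 = 76.33
q₂* = (241 - 2×54 + 33)/3 = 55.33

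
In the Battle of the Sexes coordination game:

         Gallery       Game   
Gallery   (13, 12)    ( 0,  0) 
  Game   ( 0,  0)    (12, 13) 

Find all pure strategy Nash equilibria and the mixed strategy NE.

Pure NE: (Gallery, Gallery) and (Game, Game); Mixed NE: p = 0.52, q = 0.48

Work:
Check pure NE:
(Gallery, Gallery): (13, 12) - no unilateral deviation beneficial
(Game, Game): (12, 13) - no unilateral deviation beneficial
Mixed NE: P1 plays Gallery with p = 0.52, P2 plays Gallery with q = 0.48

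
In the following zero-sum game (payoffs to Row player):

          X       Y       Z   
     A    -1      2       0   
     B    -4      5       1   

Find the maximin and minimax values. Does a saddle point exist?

Maximin = -1, Minimax = -1, Saddle: True

Work:
Row minimums: [-1, -4] → maximin = -1
Column maximums: [-1, 5, 1] → minimax = -1
Saddle point exists! Game value = -1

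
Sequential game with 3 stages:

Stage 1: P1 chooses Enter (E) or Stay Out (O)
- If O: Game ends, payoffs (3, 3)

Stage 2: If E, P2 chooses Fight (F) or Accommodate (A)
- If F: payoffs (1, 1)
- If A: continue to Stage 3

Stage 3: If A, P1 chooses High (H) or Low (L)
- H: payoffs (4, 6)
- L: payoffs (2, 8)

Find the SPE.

SPE: (E, A, H); Outcome (4, 6)

Work:
Stage 3: P1 chooses H (4 vs 2)
Stage 2: P2: F->1, A->6 (anticipating H). Choose A
Stage 1: P1: O->3, E->4 (anticipating A, H). Choose E
SPE path: E -> A -> H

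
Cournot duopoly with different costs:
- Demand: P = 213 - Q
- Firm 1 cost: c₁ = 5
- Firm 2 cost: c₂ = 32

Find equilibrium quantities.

q₁* = 78.33, q₂* = 51.33

Work:
Reaction: q₁ = (213 - 5 - q₂)/2
Reaction: q₂ = (213 - 32 - q₁)/2
Solve simultaneously:
q₁* = (213 - 2×5 + 32)/3 = 78.33
q₂* = (213 - 2×32 + 5)/3 = 51.33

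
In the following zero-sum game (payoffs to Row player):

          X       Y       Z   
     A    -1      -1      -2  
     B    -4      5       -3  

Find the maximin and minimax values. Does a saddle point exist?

Maximin = -2, Minimax = -2, Saddle: True

Work:
Row minimums: [-2, -4] → maximin = -2
Column maximums: [-1, 5, -2] → minimax = -2
Saddle point exists! Game value = -2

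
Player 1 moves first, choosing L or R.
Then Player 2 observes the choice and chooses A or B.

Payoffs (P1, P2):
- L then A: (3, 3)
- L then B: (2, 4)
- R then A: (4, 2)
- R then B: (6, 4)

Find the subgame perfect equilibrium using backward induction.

P1 plays R, P2 plays B after L and B after R; Payoff (6, 4)

Work:
Backward induction:
After L: P2 chooses B → P1 gets 2
After R: P2 chooses B → P1 gets 6
P1 chooses R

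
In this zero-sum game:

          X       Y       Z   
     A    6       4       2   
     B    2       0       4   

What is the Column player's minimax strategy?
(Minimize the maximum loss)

Column should play Y or Z (all achieve the minimum), value = 4

Work:
Column player minimizes Row's maximum payoff:
Column X: max payoff to Row = 6
Column Y: max payoff to Row = 4
Column Z: max payoff to Row = 4
Minimum is 4, achieved by columns Y, Z (tied).
Each of Y or Z is a minimax strategy.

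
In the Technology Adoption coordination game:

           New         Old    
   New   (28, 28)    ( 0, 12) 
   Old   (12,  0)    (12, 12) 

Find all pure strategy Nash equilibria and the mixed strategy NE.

Pure NE: (New, New) and (Old, Old); Mixed NE: p = 0.4286, q = 0.4286

Work:
Check pure NE:
(New, New): (28, 28) - no unilateral deviation beneficial
(Old, Old): (12, 12) - no unilateral deviation beneficial
Mixed NE: P1 plays New with p = 0.4286, P2 plays New with q = 0.4286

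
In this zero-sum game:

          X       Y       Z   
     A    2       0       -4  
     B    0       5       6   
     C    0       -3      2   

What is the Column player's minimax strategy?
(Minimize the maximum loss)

Column should play X, value = 2

Work:
Column player minimizes Row's maximum payoff:
Column X: max payoff to Row = 2
Column Y: max payoff to Row = 5
Column Z: max payoff to Row = 6
Minimum is 2, achieved by column X.
Minimax strategy: X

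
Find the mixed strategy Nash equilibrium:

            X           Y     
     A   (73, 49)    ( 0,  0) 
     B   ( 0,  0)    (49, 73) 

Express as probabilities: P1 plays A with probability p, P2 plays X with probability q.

p = 0.5984, q = 0.4016

Work:
Find probabilities that make opponent indifferent:
P2 chooses q to make P1 indifferent between A and B
P1 chooses p to make P2 indifferent between X and Y
Mixed NE: P1 plays (A: 0.5984, B: 0.4016), P2 plays (X: 0.4016, Y: 0.5984)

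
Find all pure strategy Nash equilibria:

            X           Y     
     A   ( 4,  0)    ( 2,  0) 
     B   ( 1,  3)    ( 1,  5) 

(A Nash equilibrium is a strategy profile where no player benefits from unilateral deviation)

Nash equilibrium: (A, X), (A, Y)

Work:
Best responses:
  P1 vs X: payoffs [4, 1] → best response A (payoff 4)
  P1 vs Y: payoffs [2, 1] → best response A (payoff 2)
  P2 vs A: payoffs [0, 0] → best response X/Y (payoff 0)
  P2 vs B: payoffs [3, 5] → best response Y (payoff 5)
Mutual best responses: (A,X), (A,Y) → Nash equilibria.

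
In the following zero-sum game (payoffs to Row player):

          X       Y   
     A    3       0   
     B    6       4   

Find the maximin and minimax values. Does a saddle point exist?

Maximin = 4, Minimax = 4, Saddle: True

Work:
Row minimums: [0, 4] → maximin = 4
Column maximums: [6, 4] → minimax = 4
Saddle point exists! Game value = 4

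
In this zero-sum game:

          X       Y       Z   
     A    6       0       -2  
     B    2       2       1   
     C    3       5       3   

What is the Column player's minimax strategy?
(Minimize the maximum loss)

Column should play Z, value = 3

Work:
Column player minimizes Row's maximum payoff:
Column X: max payoff to Row = 6
Column Y: max payoff to Row = 5
Column Z: max payoff to Row = 3
Minimum is 3, achieved by column Z.
Minimax strategy: Z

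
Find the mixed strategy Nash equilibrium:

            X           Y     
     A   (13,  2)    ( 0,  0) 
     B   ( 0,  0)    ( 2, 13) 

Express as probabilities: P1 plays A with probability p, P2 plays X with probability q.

p = 0.8667, q = 0.1333

Work:
Find probabilities that make opponent indifferent:
P2 chooses q to make P1 indifferent between A and B
P1 chooses p to make P2 indifferent between X and Y
Mixed NE: P1 plays (A: 0.8667, B: 0.1333), P2 plays (X: 0.1333, Y: 0.8667)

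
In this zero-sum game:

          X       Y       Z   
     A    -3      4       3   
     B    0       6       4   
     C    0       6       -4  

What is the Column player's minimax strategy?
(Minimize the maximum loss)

Column should play X, value = 0

Work:
Column player minimizes Row's maximum payoff:
Column X: max payoff to Row = 0
Column Y: max payoff to Row = 6
Column Z: max payoff to Row = 4
Minimum is 0, achieved by column X.
Minimax strategy: X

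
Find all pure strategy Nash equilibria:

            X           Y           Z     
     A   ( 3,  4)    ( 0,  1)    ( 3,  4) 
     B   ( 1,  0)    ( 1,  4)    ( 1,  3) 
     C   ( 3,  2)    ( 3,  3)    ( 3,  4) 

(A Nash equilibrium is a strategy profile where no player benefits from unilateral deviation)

Nash equilibrium: (A, X), (A, Z), (C, Z)

Work:
Best responses:
  P1 vs X: payoffs [3, 1, 3] → best response A/C (payoff 3)
  P1 vs Y: payoffs [0, 1, 3] → best response C (payoff 3)
  P1 vs Z: payoffs [3, 1, 3] → best response A/C (payoff 3)
  P2 vs A: payoffs [4, 1, 4] → best response X/Z (payoff 4)
  P2 vs B: payoffs [0, 4, 3] → best response Y (payoff 4)
  P2 vs C: payoffs [2, 3, 4] → best response Z (payoff 4)
Mutual best responses: (A,X), (A,Z), (C,Z) → Nash equilibria.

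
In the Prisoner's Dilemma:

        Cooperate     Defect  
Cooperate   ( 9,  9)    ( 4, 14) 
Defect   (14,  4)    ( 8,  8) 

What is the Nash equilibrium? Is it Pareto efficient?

(Defect, Defect) is NE; not Pareto efficient

Work:
Defect dominates Cooperate for both players:
If P2 cooperates: Defect (14) > Cooperate (9)
If P2 defects: Defect (8) > Cooperate (4)
NE: (Defect, Defect) with payoff (8, 8)
But (Cooperate, Cooperate) = (9, 9) Pareto dominates (8, 8)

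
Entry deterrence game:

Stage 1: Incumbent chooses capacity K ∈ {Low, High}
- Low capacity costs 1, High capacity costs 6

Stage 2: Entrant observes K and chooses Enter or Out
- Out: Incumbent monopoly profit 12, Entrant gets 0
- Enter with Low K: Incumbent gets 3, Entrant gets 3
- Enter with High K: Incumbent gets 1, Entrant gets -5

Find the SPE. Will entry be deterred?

SPE: (High, Enter|Low, Out|High); Entry deterred. Incumbent net profit = 6

Work:
After Low K: Entrant enters (3 > 0)
After High K: Entrant stays out (-5 < 0)
Incumbent: Low → 3−1=2, High → 12−6=6
Incumbent chooses High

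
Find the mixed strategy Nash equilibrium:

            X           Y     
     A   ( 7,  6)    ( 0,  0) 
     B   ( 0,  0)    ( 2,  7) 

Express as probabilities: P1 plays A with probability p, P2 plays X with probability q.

p = 0.5385, q = 0.2222

Work:
Find probabilities that make opponent indifferent:
P2 chooses q to make P1 indifferent between A and B
P1 chooses p to make P2 indifferent between X and Y
Mixed NE: P1 plays (A: 0.5385, B: 0.4615), P2 plays (X: 0.2222, Y: 0.7778)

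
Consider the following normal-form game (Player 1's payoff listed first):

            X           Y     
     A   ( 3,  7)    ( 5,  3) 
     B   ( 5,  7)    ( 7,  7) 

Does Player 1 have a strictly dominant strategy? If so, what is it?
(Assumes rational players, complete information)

Yes, Player 1's strictly dominant strategy is B

Work:
A strategy strictly dominates another if it gives a strictly higher payoff against every opponent action. Compare each pair of P1's strategies column-by-column:
  A vs B: [3 vs 5, 5 vs 7] → A does not strictly dominate B (column X: 3 ≤ 5)
  B vs A: [5 vs 3, 7 vs 5] → B strictly dominates A
B strictly dominates every other strategy → strictly dominant.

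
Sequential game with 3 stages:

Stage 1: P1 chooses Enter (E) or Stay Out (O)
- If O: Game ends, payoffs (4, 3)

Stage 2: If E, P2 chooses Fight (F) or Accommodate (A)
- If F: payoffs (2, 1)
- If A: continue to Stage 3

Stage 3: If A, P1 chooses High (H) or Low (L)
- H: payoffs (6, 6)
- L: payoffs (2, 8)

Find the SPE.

SPE: (E, A, H); Outcome (6, 6)

Work:
Stage 3: P1 chooses H (6 vs 2)
Stage 2: P2: F->1, A->6 (anticipating H). Choose A
Stage 1: P1: O->4, E->6 (anticipating A, H). Choose E
SPE path: E -> A -> H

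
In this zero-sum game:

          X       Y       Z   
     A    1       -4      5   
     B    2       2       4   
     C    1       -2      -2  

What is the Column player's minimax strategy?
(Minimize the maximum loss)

Column should play X or Y (all achieve the minimum), value = 2

Work:
Column player minimizes Row's maximum payoff:
Column X: max payoff to Row = 2
Column Y: max payoff to Row = 2
Column Z: max payoff to Row = 5
Minimum is 2, achieved by columns X, Y (tied).
Each of X or Y is a minimax strategy.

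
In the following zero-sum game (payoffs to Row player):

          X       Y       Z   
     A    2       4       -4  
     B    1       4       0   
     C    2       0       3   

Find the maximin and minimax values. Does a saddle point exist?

Maximin = 0, Minimax = 2, Saddle: False

Work:
Row minimums: [-4, 0, 0] → maximin = 0
Column maximums: [2, 4, 3] → minimax = 2
No saddle point (maximin ≠ minimax). Mixed strategy needed.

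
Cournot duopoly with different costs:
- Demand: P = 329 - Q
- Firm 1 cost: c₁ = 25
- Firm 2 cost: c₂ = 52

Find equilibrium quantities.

q₁* = 110.33, q₂* = 83.33

Work:
Reaction: q₁ = (329 - 25 - q₂)/2
Reaction: q₂ = (329 - 52 - q₁)/2
Solve simultaneously:
q₁* = (329 - 2×25 + 52)/3 = 110.33
q₂* = (329 - 2×52 + 25)/3 = 83.33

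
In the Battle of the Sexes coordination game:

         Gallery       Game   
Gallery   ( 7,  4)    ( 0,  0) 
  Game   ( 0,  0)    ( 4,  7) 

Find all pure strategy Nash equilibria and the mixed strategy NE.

Pure NE: (Gallery, Gallery) and (Game, Game); Mixed NE: p = 0.6364, q = 0.3636

Work:
Check pure NE:
(Gallery, Gallery): (7, 4) - no unilateral deviation beneficial
(Game, Game): (4, 7) - no unilateral deviation beneficial
Mixed NE: P1 plays Gallery with p = 0.6364, P2 plays Gallery with q = 0.3636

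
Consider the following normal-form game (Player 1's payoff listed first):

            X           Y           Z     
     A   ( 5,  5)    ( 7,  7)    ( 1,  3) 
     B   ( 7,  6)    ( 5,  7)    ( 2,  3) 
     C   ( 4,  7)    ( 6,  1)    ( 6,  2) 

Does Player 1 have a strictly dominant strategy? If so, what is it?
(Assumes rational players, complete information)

No strictly dominant strategy exists for Player 1

Work:
A strategy strictly dominates another if it gives a strictly higher payoff against every opponent action. Compare each pair of P1's strategies column-by-column:
  A vs B: [5 vs 7, 7 vs 5, 1 vs 2] → A does not strictly dominate B (column X: 5 ≤ 7)
  A vs C: [5 vs 4, 7 vs 6, 1 vs 6] → A does not strictly dominate C (column Z: 1 ≤ 6)
  B vs A: [7 vs 5, 5 vs 7, 2 vs 1] → B does not strictly dominate A (column Y: 5 ≤ 7)
  B vs C: [7 vs 4, 5 vs 6, 2 vs 6] → B does not strictly dominate C (column Y: 5 ≤ 6)
  C vs A: [4 vs 5, 6 vs 7, 6 vs 1] → C does not strictly dominate A (column X: 4 ≤ 5)
  C vs B: [4 vs 7, 6 vs 5, 6 vs 2] → C does not strictly dominate B (column X: 4 ≤ 7)
No single strategy strictly dominates all others → no strictly dominant strategy.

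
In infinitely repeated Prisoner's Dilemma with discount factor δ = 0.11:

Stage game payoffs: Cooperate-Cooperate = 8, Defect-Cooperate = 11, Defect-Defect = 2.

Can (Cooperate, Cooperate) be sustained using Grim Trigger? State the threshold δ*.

δ* = 0.3333; since δ = 0.11 < 0.3333, cooperation cannot be sustained

Work:
For Grim Trigger:
Cooperate forever: 8/(1-δ)
Defect then punished: 11 + 2·δ/(1-δ)
Need: 8/(1-δ) ≥ 11 + 2·δ/(1-δ)
Solving: δ ≥ (T-R)/(T-P) = (11-8)/(11-2) = 0.3333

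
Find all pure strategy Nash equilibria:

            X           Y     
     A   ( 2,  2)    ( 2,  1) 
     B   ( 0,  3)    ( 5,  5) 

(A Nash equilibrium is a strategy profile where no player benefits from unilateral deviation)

Nash equilibrium: (A, X), (B, Y)

Work:
Best responses:
  P1 vs X: payoffs [2, 0] → best response A (payoff 2)
  P1 vs Y: payoffs [2, 5] → best response B (payoff 5)
  P2 vs A: payoffs [2, 1] → best response X (payoff 2)
  P2 vs B: payoffs [3, 5] → best response Y (payoff 5)
Mutual best responses: (A,X), (B,Y) → Nash equilibria.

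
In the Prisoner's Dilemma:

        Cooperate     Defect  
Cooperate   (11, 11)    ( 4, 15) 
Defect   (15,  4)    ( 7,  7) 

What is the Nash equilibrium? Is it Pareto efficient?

(Defect, Defect) is NE; not Pareto efficient

Work:
Defect dominates Cooperate for both players:
If P2 cooperates: Defect (15) > Cooperate (11)
If P2 defects: Defect (7) > Cooperate (4)
NE: (Defect, Defect) with payoff (7, 7)
But (Cooperate, Cooperate) = (11, 11) Pareto dominates (7, 7)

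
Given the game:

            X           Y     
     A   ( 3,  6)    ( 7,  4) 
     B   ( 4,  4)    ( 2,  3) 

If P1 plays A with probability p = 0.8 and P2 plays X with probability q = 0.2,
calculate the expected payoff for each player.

E[P1] = 5.44, E[P2] = 4.16

Work:
E[P1] = p·q·π₁(A,X) + p·(1-q)·π₁(A,Y) + (1-p)·q·π₁(B,X) + (1-p)·(1-q)·π₁(B,Y)
= 0.8·0.2·3 + 0.8·0.8·7 + 0.2·0.2·4 + 0.2·0.8·2
= 5.44

E[P2] = 4.16 (similar calculation)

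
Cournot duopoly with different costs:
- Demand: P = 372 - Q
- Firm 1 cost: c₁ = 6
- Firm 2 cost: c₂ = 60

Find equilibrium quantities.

q₁* = 140.0, q₂* = 86.0

Work:
Reaction: q₁ = (372 - 6 - q₂)/2
Reaction: q₂ = (372 - 60 - q₁)/2
Solve simultaneously:
q₁* = (372 - 2×6 + 60)/3 = 140.0
q₂* = (372 - 2×60 + 6)/3 = 86.0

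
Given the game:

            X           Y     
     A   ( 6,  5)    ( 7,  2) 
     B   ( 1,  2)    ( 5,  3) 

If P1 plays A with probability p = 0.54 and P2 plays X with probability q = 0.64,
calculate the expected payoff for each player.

E[P1] = 4.5568, E[P2] = 3.2024

Work:
E[P1] = p·q·π₁(A,X) + p·(1-q)·π₁(A,Y) + (1-p)·q·π₁(B,X) + (1-p)·(1-q)·π₁(B,Y)
= 0.54·0.64·6 + 0.54·0.36·7 + 0.46·0.64·1 + 0.46·0.36·5
= 4.5568

E[P2] = 3.2024 (similar calculation)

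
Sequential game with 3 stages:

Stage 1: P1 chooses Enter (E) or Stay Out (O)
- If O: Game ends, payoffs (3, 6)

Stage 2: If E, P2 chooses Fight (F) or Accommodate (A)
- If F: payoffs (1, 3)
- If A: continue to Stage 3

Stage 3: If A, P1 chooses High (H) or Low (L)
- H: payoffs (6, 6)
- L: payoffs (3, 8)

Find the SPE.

SPE: (E, A, H); Outcome (6, 6)

Work:
Stage 3: P1 chooses H (6 vs 3)
Stage 2: P2: F->3, A->6 (anticipating H). Choose A
Stage 1: P1: O->3, E->6 (anticipating A, H). Choose E
SPE path: E -> A -> H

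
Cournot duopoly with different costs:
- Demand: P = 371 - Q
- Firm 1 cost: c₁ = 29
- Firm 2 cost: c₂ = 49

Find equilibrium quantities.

q₁* = 120.67, q₂* = 100.67

Work:
Reaction: q₁ = (371 - 29 - q₂)/2
Reaction: q₂ = (371 - 49 - q₁)/2
Solve simultaneously:
q₁* = (371 - 2×29 + 49)/3 = 120.67
q₂* = (371 - 2×49 + 29)/3 = 100.67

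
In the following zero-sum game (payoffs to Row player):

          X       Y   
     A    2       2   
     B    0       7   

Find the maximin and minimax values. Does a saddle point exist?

Maximin = 2, Minimax = 2, Saddle: True

Work:
Row minimums: [2, 0] → maximin = 2
Column maximums: [2, 7] → minimax = 2
Saddle point exists! Game value = 2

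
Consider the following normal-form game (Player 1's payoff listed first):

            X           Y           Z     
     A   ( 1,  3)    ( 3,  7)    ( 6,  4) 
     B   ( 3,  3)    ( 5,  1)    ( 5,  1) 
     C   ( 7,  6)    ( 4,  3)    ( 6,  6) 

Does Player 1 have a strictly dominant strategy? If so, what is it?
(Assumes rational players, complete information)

No strictly dominant strategy exists for Player 1

Work:
A strategy strictly dominates another if it gives a strictly higher payoff against every opponent action. Compare each pair of P1's strategies column-by-column:
  A vs B: [1 vs 3, 3 vs 5, 6 vs 5] → A does not strictly dominate B (column X: 1 ≤ 3)
  A vs C: [1 vs 7, 3 vs 4, 6 vs 6] → A does not strictly dominate C (column X: 1 ≤ 7)
  B vs A: [3 vs 1, 5 vs 3, 5 vs 6] → B does not strictly dominate A (column Z: 5 ≤ 6)
  B vs C: [3 vs 7, 5 vs 4, 5 vs 6] → B does not strictly dominate C (column X: 3 ≤ 7)
  C vs A: [7 vs 1, 4 vs 3, 6 vs 6] → C does not strictly dominate A (column Z: 6 ≤ 6)
  C vs B: [7 vs 3, 4 vs 5, 6 vs 5] → C does not strictly dominate B (column Y: 4 ≤ 5)
No single strategy strictly dominates all others → no strictly dominant strategy.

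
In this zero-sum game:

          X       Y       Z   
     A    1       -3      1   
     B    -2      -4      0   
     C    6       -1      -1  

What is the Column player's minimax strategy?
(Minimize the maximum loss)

Column should play Y, value = -1

Work:
Column player minimizes Row's maximum payoff:
Column X: max payoff to Row = 6
Column Y: max payoff to Row = -1
Column Z: max payoff to Row = 1
Minimum is -1, achieved by column Y.
Minimax strategy: Y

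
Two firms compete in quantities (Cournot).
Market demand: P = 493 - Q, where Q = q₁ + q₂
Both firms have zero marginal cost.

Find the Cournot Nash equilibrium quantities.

q₁* = q₂* = 164.33; P* = 164.33

Work:
Profit: π_i = P·q_i = (a - q_i - q_j)·q_i
FOC: ∂π_i/∂q_i = a - 2q_i - q_j = 0
Reaction function: q_i = (493 - q_j)/2
Symmetry: q* = 493/3 = 164.33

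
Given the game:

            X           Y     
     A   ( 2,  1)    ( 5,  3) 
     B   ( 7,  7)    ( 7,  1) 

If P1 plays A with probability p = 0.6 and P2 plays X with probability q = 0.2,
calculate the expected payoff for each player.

E[P1] = 5.44, E[P2] = 2.44

Work:
E[P1] = p·q·π₁(A,X) + p·(1-q)·π₁(A,Y) + (1-p)·q·π₁(B,X) + (1-p)·(1-q)·π₁(B,Y)
= 0.6·0.2·2 + 0.6·0.8·5 + 0.4·0.2·7 + 0.4·0.8·7
= 5.44

E[P2] = 2.44 (similar calculation)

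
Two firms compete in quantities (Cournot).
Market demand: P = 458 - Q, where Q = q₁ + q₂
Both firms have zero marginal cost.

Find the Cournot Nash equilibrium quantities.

q₁* = q₂* = 152.67; P* = 152.67

Work:
Profit: π_i = P·q_i = (a - q_i - q_j)·q_i
FOC: ∂π_i/∂q_i = a - 2q_i - q_j = 0
Reaction function: q_i = (458 - q_j)/2
Symmetry: q* = 458/3 = 152.67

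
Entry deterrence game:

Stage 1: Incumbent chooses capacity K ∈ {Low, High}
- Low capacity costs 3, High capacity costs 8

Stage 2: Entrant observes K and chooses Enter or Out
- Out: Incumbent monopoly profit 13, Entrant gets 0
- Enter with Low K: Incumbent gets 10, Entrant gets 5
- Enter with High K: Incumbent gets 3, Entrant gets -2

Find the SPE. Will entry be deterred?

SPE: (Low, Enter|Low, Out|High); Entry not deterred. Incumbent net profit = 7, Entrant gets 5

Work:
After Low K: Entrant enters (5 > 0)
After High K: Entrant stays out (-2 < 0)
Incumbent: Low → 10−3=7, High → 13−8=5
Incumbent chooses Low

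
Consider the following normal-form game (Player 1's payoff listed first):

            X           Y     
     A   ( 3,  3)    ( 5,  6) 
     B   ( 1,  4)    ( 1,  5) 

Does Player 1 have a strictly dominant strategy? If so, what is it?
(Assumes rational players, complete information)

Yes, Player 1's strictly dominant strategy is A

Work:
A strategy strictly dominates another if it gives a strictly higher payoff against every opponent action. Compare each pair of P1's strategies column-by-column:
  A vs B: [3 vs 1, 5 vs 1] → A strictly dominates B
  B vs A: [1 vs 3, 1 vs 5] → B does not strictly dominate A (column X: 1 ≤ 3)
A strictly dominates every other strategy → strictly dominant.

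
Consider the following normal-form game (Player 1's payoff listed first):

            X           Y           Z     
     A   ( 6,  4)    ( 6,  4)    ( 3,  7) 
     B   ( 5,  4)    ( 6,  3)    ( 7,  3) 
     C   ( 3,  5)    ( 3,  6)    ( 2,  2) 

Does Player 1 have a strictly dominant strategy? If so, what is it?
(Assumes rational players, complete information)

No strictly dominant strategy exists for Player 1

Work:
A strategy strictly dominates another if it gives a strictly higher payoff against every opponent action. Compare each pair of P1's strategies column-by-column:
  A vs B: [6 vs 5, 6 vs 6, 3 vs 7] → A does not strictly dominate B (column Y: 6 ≤ 6)
  A vs C: [6 vs 3, 6 vs 3, 3 vs 2] → A strictly dominates C
  B vs A: [5 vs 6, 6 vs 6, 7 vs 3] → B does not strictly dominate A (column X: 5 ≤ 6)
  B vs C: [5 vs 3, 6 vs 3, 7 vs 2] → B strictly dominates C
  C vs A: [3 vs 6, 3 vs 6, 2 vs 3] → C does not strictly dominate A (column X: 3 ≤ 6)
  C vs B: [3 vs 5, 3 vs 6, 2 vs 7] → C does not strictly dominate B (column X: 3 ≤ 5)
No single strategy strictly dominates all others → no strictly dominant strategy.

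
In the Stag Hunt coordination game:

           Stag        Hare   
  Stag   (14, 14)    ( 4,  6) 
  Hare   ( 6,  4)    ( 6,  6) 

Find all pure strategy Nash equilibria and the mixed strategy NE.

Pure NE: (Stag, Stag) and (Hare, Hare); Mixed NE: p = 0.2, q = 0.2

Work:
Check pure NE:
(Stag, Stag): (14, 14) - no unilateral deviation beneficial
(Hare, Hare): (6, 6) - no unilateral deviation beneficial
Mixed NE: P1 plays Stag with p = 0.2, P2 plays Stag with q = 0.2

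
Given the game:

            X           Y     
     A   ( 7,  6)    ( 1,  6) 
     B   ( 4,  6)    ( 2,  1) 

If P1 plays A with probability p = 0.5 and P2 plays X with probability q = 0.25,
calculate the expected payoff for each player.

E[P1] = 2.5, E[P2] = 4.125

Work:
E[P1] = p·q·π₁(A,X) + p·(1-q)·π₁(A,Y) + (1-p)·q·π₁(B,X) + (1-p)·(1-q)·π₁(B,Y)
= 0.5·0.25·7 + 0.5·0.75·1 + 0.5·0.25·4 + 0.5·0.75·2
= 2.5

E[P2] = 4.125 (similar calculation)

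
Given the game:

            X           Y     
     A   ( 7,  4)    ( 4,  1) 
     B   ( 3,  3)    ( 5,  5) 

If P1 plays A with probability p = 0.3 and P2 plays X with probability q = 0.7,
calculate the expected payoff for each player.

E[P1] = 4.35, E[P2] = 3.45

Work:
E[P1] = p·q·π₁(A,X) + p·(1-q)·π₁(A,Y) + (1-p)·q·π₁(B,X) + (1-p)·(1-q)·π₁(B,Y)
= 0.3·0.7·7 + 0.3·0.3·4 + 0.7·0.7·3 + 0.7·0.3·5
= 4.35

E[P2] = 3.45 (similar calculation)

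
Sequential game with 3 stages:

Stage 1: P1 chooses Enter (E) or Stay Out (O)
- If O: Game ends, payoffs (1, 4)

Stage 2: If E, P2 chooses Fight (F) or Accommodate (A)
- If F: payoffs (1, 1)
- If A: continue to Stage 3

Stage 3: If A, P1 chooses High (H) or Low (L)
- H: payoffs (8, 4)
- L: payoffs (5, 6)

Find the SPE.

SPE: (E, A, H); Outcome (8, 4)

Work:
Stage 3: P1 chooses H (8 vs 5)
Stage 2: P2: F->1, A->4 (anticipating H). Choose A
Stage 1: P1: O->1, E->8 (anticipating A, H). Choose E
SPE path: E -> A -> H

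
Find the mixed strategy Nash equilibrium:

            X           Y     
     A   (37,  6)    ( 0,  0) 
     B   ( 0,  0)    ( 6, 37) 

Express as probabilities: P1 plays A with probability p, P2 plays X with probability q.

p = 0.8605, q = 0.1395

Work:
Find probabilities that make opponent indifferent:
P2 chooses q to make P1 indifferent between A and B
P1 chooses p to make P2 indifferent between X and Y
Mixed NE: P1 plays (A: 0.8605, B: 0.1395), P2 plays (X: 0.1395, Y: 0.8605)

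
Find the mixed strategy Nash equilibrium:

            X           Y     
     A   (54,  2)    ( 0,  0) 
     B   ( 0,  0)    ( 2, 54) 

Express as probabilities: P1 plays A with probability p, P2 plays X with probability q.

p = 0.9643, q = 0.0357

Work:
Find probabilities that make opponent indifferent:
P2 chooses q to make P1 indifferent between A and B
P1 chooses p to make P2 indifferent between X and Y
Mixed NE: P1 plays (A: 0.9643, B: 0.0357), P2 plays (X: 0.0357, Y: 0.9643)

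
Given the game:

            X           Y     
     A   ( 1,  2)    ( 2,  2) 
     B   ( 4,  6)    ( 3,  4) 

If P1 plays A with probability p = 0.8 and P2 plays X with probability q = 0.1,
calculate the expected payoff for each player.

E[P1] = 2.14, E[P2] = 2.44

Work:
E[P1] = p·q·π₁(A,X) + p·(1-q)·π₁(A,Y) + (1-p)·q·π₁(B,X) + (1-p)·(1-q)·π₁(B,Y)
= 0.8·0.1·1 + 0.8·0.9·2 + 0.2·0.1·4 + 0.2·0.9·3
= 2.14

E[P2] = 2.44 (similar calculation)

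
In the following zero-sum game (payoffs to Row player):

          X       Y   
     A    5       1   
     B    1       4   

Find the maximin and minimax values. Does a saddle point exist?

Maximin = 1, Minimax = 4, Saddle: False

Work:
Row minimums: [1, 1] → maximin = 1
Column maximums: [5, 4] → minimax = 4
No saddle point (maximin ≠ minimax). Mixed strategy needed.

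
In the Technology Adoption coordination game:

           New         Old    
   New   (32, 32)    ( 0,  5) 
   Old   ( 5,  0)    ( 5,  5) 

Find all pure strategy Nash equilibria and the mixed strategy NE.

Pure NE: (New, New) and (Old, Old); Mixed NE: p = 0.1562, q = 0.1562

Work:
Check pure NE:
(New, New): (32, 32) - no unilateral deviation beneficial
(Old, Old): (5, 5) - no unilateral deviation beneficial
Mixed NE: P1 plays New with p = 0.1562, P2 plays New with q = 0.1562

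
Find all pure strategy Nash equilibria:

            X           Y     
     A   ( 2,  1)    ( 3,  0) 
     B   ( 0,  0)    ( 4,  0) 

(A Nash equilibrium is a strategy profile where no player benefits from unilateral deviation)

Nash equilibrium: (A, X), (B, Y)

Work:
Best responses:
  P1 vs X: payoffs [2, 0] → best response A (payoff 2)
  P1 vs Y: payoffs [3, 4] → best response B (payoff 4)
  P2 vs A: payoffs [1, 0] → best response X (payoff 1)
  P2 vs B: payoffs [0, 0] → best response X/Y (payoff 0)
Mutual best responses: (A,X), (B,Y) → Nash equilibria.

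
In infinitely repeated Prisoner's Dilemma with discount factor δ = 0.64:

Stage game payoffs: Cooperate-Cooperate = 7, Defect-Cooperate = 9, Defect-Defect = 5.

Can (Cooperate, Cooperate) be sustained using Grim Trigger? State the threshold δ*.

δ* = 0.5; since δ = 0.64 ≥ 0.5, cooperation can be sustained

Work:
For Grim Trigger:
Cooperate forever: 7/(1-δ)
Defect then punished: 9 + 5·δ/(1-δ)
Need: 7/(1-δ) ≥ 9 + 5·δ/(1-δ)
Solving: δ ≥ (T-R)/(T-P) = (9-7)/(9-5) = 0.5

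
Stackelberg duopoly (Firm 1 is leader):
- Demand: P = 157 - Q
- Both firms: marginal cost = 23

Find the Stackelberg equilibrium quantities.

q₁* (leader) = 67.0, q₂* (follower) = 33.5

Work:
Follower's reaction: q₂ = (a - c - q₁)/2
Leader substitutes: π₁ = q₁·(a - q₁ - (a-c-q₁)/2 - c)
FOC: q₁* = (157 - 23)/2 = 67.00
Then: q₂* = (157 - 23 - 67.0)/2 = 33.50
Leader has first-mover advantage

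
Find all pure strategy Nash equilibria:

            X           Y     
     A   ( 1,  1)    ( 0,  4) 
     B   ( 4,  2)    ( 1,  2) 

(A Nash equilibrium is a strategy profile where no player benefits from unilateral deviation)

Nash equilibrium: (B, X), (B, Y)

Work:
Best responses:
  P1 vs X: payoffs [1, 4] → best response B (payoff 4)
  P1 vs Y: payoffs [0, 1] → best response B (payoff 1)
  P2 vs A: payoffs [1, 4] → best response Y (payoff 4)
  P2 vs B: payoffs [2, 2] → best response X/Y (payoff 2)
Mutual best responses: (B,X), (B,Y) → Nash equilibria.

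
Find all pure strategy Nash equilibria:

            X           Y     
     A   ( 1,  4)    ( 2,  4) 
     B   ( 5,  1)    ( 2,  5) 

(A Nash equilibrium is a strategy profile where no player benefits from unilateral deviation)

Nash equilibrium: (A, Y), (B, Y)

Work:
Best responses:
  P1 vs X: payoffs [1, 5] → best response B (payoff 5)
  P1 vs Y: payoffs [2, 2] → best response A/B (payoff 2)
  P2 vs A: payoffs [4, 4] → best response X/Y (payoff 4)
  P2 vs B: payoffs [1, 5] → best response Y (payoff 5)
Mutual best responses: (A,Y), (B,Y) → Nash equilibria.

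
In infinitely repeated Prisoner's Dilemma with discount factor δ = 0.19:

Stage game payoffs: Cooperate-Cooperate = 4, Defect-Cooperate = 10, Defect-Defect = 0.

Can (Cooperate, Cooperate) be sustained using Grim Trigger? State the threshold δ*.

δ* = 0.6; since δ = 0.19 < 0.6, cooperation cannot be sustained

Work:
For Grim Trigger:
Cooperate forever: 4/(1-δ)
Defect then punished: 10 + 0·δ/(1-δ)
Need: 4/(1-δ) ≥ 10 + 0·δ/(1-δ)
Solving: δ ≥ (T-R)/(T-P) = (10-4)/(10-0) = 0.6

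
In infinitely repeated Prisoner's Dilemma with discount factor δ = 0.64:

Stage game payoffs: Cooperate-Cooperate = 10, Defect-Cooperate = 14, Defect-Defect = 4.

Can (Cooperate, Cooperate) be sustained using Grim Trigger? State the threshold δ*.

δ* = 0.4; since δ = 0.64 ≥ 0.4, cooperation can be sustained

Work:
For Grim Trigger:
Cooperate forever: 10/(1-δ)
Defect then punished: 14 + 4·δ/(1-δ)
Need: 10/(1-δ) ≥ 14 + 4·δ/(1-δ)
Solving: δ ≥ (T-R)/(T-P) = (14-10)/(14-4) = 0.4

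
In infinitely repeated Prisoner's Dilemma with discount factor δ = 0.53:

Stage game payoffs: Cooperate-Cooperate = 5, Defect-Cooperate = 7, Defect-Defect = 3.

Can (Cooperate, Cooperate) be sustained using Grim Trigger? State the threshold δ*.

δ* = 0.5; since δ = 0.53 ≥ 0.5, cooperation can be sustained

Work:
For Grim Trigger:
Cooperate forever: 5/(1-δ)
Defect then punished: 7 + 3·δ/(1-δ)
Need: 5/(1-δ) ≥ 7 + 3·δ/(1-δ)
Solving: δ ≥ (T-R)/(T-P) = (7-5)/(7-3) = 0.5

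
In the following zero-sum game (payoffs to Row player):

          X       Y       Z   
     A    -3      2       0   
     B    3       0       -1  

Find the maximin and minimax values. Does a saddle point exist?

Maximin = -1, Minimax = 0, Saddle: False

Work:
Row minimums: [-3, -1] → maximin = -1
Column maximums: [3, 2, 0] → minimax = 0
No saddle point (maximin ≠ minimax). Mixed strategy needed.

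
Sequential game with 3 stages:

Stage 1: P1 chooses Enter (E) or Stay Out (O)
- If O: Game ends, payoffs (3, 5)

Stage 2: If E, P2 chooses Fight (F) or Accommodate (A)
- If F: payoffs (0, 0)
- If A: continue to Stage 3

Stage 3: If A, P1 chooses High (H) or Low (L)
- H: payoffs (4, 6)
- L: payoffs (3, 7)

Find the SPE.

SPE: (E, A, H); Outcome (4, 6)

Work:
Stage 3: P1 chooses H (4 vs 3)
Stage 2: P2: F->0, A->6 (anticipating H). Choose A
Stage 1: P1: O->3, E->4 (anticipating A, H). Choose E
SPE path: E -> A -> H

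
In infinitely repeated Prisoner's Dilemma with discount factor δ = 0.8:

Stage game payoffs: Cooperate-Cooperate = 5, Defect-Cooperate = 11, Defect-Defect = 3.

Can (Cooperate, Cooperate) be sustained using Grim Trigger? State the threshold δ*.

δ* = 0.75; since δ = 0.8 ≥ 0.75, cooperation can be sustained

Work:
For Grim Trigger:
Cooperate forever: 5/(1-δ)
Defect then punished: 11 + 3·δ/(1-δ)
Need: 5/(1-δ) ≥ 11 + 3·δ/(1-δ)
Solving: δ ≥ (T-R)/(T-P) = (11-5)/(11-3) = 0.75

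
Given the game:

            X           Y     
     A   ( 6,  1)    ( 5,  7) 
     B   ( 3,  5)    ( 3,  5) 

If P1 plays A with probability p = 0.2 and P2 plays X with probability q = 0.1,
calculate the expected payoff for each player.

E[P1] = 3.42, E[P2] = 5.28

Work:
E[P1] = p·q·π₁(A,X) + p·(1-q)·π₁(A,Y) + (1-p)·q·π₁(B,X) + (1-p)·(1-q)·π₁(B,Y)
= 0.2·0.1·6 + 0.2·0.9·5 + 0.8·0.1·3 + 0.8·0.9·3
= 3.42

E[P2] = 5.28 (similar calculation)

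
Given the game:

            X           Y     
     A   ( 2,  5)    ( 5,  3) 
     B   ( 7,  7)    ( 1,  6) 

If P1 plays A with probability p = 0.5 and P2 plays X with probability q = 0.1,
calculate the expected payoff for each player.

E[P1] = 3.15, E[P2] = 4.65

Work:
E[P1] = p·q·π₁(A,X) + p·(1-q)·π₁(A,Y) + (1-p)·q·π₁(B,X) + (1-p)·(1-q)·π₁(B,Y)
= 0.5·0.1·2 + 0.5·0.9·5 + 0.5·0.1·7 + 0.5·0.9·1
= 3.15

E[P2] = 4.65 (similar calculation)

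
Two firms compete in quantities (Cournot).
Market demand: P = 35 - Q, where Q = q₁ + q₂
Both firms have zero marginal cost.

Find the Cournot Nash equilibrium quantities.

q₁* = q₂* = 11.67; P* = 11.67

Work:
Profit: π_i = P·q_i = (a - q_i - q_j)·q_i
FOC: ∂π_i/∂q_i = a - 2q_i - q_j = 0
Reaction function: q_i = (35 - q_j)/2
Symmetry: q* = 35/3 = 11.67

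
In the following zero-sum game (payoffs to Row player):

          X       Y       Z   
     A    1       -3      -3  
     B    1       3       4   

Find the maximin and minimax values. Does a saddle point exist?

Maximin = 1, Minimax = 1, Saddle: True

Work:
Row minimums: [-3, 1] → maximin = 1
Column maximums: [1, 3, 4] → minimax = 1
Saddle point exists! Game value = 1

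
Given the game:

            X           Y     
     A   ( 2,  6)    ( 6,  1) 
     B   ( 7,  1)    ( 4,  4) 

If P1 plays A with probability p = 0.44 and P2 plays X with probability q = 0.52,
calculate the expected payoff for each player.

E[P1] = 4.8384, E[P2] = 2.9504

Work:
E[P1] = p·q·π₁(A,X) + p·(1-q)·π₁(A,Y) + (1-p)·q·π₁(B,X) + (1-p)·(1-q)·π₁(B,Y)
= 0.44·0.52·2 + 0.44·0.48·6 + 0.56·0.52·7 + 0.56·0.48·4
= 4.8384

E[P2] = 2.9504 (similar calculation)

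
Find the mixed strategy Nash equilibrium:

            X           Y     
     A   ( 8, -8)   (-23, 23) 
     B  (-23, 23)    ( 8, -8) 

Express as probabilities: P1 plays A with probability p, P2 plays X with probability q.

p = 0.5, q = 0.5

Work:
Find probabilities that make opponent indifferent:
P2 chooses q to make P1 indifferent between A and B
P1 chooses p to make P2 indifferent between X and Y
Mixed NE: P1 plays (A: 0.5, B: 0.5), P2 plays (X: 0.5, Y: 0.5)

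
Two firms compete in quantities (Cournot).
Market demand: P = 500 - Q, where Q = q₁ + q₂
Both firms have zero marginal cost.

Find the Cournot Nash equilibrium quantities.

q₁* = q₂* = 166.67; P* = 166.67

Work:
Profit: π_i = P·q_i = (a - q_i - q_j)·q_i
FOC: ∂π_i/∂q_i = a - 2q_i - q_j = 0
Reaction function: q_i = (500 - q_j)/2
Symmetry: q* = 500/3 = 166.67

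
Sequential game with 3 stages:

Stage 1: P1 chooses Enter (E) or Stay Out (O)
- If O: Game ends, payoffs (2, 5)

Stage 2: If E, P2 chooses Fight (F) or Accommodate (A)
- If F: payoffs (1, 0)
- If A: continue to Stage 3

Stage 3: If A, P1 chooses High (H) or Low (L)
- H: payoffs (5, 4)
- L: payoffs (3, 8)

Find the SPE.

SPE: (E, A, H); Outcome (5, 4)

Work:
Stage 3: P1 chooses H (5 vs 3)
Stage 2: P2: F->0, A->4 (anticipating H). Choose A
Stage 1: P1: O->2, E->5 (anticipating A, H). Choose E
SPE path: E -> A -> H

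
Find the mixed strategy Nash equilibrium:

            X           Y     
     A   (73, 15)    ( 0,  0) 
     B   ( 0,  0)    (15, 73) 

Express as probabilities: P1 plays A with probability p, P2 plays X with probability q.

p = 0.8295, q = 0.1705

Work:
Find probabilities that make opponent indifferent:
P2 chooses q to make P1 indifferent between A and B
P1 chooses p to make P2 indifferent between X and Y
Mixed NE: P1 plays (A: 0.8295, B: 0.1705), P2 plays (X: 0.1705, Y: 0.8295)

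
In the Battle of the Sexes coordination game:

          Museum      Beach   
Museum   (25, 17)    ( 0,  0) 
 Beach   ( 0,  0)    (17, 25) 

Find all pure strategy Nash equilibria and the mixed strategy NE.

Pure NE: (Museum, Museum) and (Beach, Beach); Mixed NE: p = 0.5952, q = 0.4048

Work:
Check pure NE:
(Museum, Museum): (25, 17) - no unilateral deviation beneficial
(Beach, Beach): (17, 25) - no unilateral deviation beneficial
Mixed NE: P1 plays Museum with p = 0.5952, P2 plays Museum with q = 0.4048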